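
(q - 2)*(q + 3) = q^2 + q - 6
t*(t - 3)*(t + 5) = t^3 + 2*t^2 - 15*t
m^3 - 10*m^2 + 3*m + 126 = (m - 7)*(m - 6)*(m + 3)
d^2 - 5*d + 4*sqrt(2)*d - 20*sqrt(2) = (d - 5)*(d + 4*sqrt(2))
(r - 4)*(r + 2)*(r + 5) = r^3 + 3*r^2 - 18*r - 40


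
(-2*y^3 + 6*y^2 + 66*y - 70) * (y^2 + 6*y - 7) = -2*y^5 - 6*y^4 + 116*y^3 + 284*y^2 - 882*y + 490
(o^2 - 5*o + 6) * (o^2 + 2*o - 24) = o^4 - 3*o^3 - 28*o^2 + 132*o - 144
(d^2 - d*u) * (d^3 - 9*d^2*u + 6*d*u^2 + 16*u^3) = d^5 - 10*d^4*u + 15*d^3*u^2 + 10*d^2*u^3 - 16*d*u^4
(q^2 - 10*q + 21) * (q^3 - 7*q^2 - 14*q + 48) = q^5 - 17*q^4 + 77*q^3 + 41*q^2 - 774*q + 1008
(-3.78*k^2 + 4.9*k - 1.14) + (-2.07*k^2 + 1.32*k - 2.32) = -5.85*k^2 + 6.22*k - 3.46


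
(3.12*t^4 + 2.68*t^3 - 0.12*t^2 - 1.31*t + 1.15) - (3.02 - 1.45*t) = 3.12*t^4 + 2.68*t^3 - 0.12*t^2 + 0.14*t - 1.87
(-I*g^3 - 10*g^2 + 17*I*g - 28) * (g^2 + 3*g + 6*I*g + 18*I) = -I*g^5 - 4*g^4 - 3*I*g^4 - 12*g^3 - 43*I*g^3 - 130*g^2 - 129*I*g^2 - 390*g - 168*I*g - 504*I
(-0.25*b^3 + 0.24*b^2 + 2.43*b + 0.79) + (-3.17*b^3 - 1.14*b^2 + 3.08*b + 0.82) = -3.42*b^3 - 0.9*b^2 + 5.51*b + 1.61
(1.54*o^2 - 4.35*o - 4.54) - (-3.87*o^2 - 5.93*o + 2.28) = 5.41*o^2 + 1.58*o - 6.82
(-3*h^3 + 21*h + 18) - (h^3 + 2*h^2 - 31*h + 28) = -4*h^3 - 2*h^2 + 52*h - 10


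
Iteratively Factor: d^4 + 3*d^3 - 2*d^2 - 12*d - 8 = (d + 2)*(d^3 + d^2 - 4*d - 4) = (d + 1)*(d + 2)*(d^2 - 4) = (d + 1)*(d + 2)^2*(d - 2)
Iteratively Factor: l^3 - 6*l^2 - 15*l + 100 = (l - 5)*(l^2 - l - 20) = (l - 5)^2*(l + 4)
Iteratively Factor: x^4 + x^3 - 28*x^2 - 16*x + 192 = (x - 3)*(x^3 + 4*x^2 - 16*x - 64) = (x - 3)*(x + 4)*(x^2 - 16) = (x - 4)*(x - 3)*(x + 4)*(x + 4)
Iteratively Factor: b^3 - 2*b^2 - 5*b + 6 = (b - 3)*(b^2 + b - 2) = (b - 3)*(b - 1)*(b + 2)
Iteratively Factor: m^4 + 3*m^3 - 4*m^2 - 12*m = (m)*(m^3 + 3*m^2 - 4*m - 12) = m*(m + 2)*(m^2 + m - 6) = m*(m + 2)*(m + 3)*(m - 2)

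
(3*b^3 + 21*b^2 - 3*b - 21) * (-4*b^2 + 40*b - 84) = -12*b^5 + 36*b^4 + 600*b^3 - 1800*b^2 - 588*b + 1764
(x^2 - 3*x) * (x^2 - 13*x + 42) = x^4 - 16*x^3 + 81*x^2 - 126*x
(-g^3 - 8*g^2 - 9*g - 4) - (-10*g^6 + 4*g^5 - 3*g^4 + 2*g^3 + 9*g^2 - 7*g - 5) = 10*g^6 - 4*g^5 + 3*g^4 - 3*g^3 - 17*g^2 - 2*g + 1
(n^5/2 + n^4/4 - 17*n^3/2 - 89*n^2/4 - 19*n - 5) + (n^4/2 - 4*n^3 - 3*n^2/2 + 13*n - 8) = n^5/2 + 3*n^4/4 - 25*n^3/2 - 95*n^2/4 - 6*n - 13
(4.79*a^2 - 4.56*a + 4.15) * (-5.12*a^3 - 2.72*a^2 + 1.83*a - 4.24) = -24.5248*a^5 + 10.3184*a^4 - 0.0791000000000004*a^3 - 39.9424*a^2 + 26.9289*a - 17.596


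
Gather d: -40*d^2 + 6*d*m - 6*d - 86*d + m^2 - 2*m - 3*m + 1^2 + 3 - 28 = -40*d^2 + d*(6*m - 92) + m^2 - 5*m - 24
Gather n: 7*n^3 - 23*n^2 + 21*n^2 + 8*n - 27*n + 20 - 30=7*n^3 - 2*n^2 - 19*n - 10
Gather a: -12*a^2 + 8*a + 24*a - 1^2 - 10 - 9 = -12*a^2 + 32*a - 20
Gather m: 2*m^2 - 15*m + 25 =2*m^2 - 15*m + 25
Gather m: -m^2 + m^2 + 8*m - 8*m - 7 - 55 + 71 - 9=0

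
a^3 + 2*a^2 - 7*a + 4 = (a - 1)^2*(a + 4)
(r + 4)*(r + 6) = r^2 + 10*r + 24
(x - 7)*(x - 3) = x^2 - 10*x + 21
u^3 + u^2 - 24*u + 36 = (u - 3)*(u - 2)*(u + 6)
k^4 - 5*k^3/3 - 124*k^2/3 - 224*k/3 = k*(k - 8)*(k + 7/3)*(k + 4)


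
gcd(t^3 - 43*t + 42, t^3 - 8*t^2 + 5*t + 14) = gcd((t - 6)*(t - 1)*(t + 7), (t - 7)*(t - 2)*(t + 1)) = 1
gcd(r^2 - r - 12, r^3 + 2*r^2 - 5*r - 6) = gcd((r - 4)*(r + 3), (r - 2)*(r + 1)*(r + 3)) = r + 3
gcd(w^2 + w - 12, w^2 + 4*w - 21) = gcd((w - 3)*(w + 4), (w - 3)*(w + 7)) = w - 3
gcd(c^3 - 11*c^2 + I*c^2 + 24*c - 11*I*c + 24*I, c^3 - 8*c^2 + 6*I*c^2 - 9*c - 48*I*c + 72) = c - 8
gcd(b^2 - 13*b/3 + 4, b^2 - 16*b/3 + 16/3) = b - 4/3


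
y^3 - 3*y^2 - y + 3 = (y - 3)*(y - 1)*(y + 1)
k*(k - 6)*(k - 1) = k^3 - 7*k^2 + 6*k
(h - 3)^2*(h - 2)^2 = h^4 - 10*h^3 + 37*h^2 - 60*h + 36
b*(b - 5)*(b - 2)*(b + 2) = b^4 - 5*b^3 - 4*b^2 + 20*b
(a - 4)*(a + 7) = a^2 + 3*a - 28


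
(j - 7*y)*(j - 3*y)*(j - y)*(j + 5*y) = j^4 - 6*j^3*y - 24*j^2*y^2 + 134*j*y^3 - 105*y^4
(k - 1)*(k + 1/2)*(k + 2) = k^3 + 3*k^2/2 - 3*k/2 - 1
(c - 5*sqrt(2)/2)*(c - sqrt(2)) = c^2 - 7*sqrt(2)*c/2 + 5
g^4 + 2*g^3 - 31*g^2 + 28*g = g*(g - 4)*(g - 1)*(g + 7)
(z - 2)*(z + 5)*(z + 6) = z^3 + 9*z^2 + 8*z - 60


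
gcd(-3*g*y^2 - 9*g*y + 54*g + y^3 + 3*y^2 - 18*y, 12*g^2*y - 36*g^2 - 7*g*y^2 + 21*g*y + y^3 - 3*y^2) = -3*g*y + 9*g + y^2 - 3*y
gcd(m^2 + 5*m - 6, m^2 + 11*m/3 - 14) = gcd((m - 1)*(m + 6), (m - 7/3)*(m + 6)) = m + 6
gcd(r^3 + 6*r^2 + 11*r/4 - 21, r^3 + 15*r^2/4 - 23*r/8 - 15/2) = r^2 + 5*r/2 - 6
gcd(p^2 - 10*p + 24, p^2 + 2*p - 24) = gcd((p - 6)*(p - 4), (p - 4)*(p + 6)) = p - 4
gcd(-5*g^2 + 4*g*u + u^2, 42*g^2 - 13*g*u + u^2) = 1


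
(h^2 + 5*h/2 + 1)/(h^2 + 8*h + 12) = (h + 1/2)/(h + 6)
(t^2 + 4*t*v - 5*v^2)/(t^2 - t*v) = (t + 5*v)/t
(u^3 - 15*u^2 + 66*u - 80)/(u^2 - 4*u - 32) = (u^2 - 7*u + 10)/(u + 4)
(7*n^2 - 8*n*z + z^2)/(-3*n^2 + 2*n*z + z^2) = (-7*n + z)/(3*n + z)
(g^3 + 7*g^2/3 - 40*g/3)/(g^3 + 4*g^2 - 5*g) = (g - 8/3)/(g - 1)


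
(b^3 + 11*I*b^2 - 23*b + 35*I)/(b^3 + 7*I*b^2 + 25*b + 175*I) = (b - I)/(b - 5*I)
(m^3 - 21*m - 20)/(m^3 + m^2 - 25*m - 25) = (m + 4)/(m + 5)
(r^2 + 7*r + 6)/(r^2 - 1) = (r + 6)/(r - 1)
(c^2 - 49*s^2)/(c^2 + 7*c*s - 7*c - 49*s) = (c - 7*s)/(c - 7)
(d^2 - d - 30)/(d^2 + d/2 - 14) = 2*(d^2 - d - 30)/(2*d^2 + d - 28)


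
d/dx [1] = 0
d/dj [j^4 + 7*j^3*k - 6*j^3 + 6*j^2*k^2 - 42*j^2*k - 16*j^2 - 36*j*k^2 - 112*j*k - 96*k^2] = 4*j^3 + 21*j^2*k - 18*j^2 + 12*j*k^2 - 84*j*k - 32*j - 36*k^2 - 112*k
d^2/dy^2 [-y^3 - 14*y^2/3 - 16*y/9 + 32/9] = -6*y - 28/3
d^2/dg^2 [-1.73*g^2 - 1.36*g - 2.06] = -3.46000000000000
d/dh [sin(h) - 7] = cos(h)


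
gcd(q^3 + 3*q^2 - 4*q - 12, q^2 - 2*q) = q - 2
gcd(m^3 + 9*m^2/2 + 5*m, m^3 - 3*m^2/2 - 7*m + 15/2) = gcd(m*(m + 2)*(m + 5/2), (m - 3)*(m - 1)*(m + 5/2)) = m + 5/2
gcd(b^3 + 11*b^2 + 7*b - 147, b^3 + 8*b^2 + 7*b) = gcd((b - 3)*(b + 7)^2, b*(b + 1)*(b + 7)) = b + 7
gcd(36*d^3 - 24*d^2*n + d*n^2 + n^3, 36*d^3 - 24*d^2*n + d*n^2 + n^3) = 36*d^3 - 24*d^2*n + d*n^2 + n^3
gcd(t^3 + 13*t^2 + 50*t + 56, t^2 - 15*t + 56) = 1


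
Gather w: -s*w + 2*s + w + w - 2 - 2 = 2*s + w*(2 - s) - 4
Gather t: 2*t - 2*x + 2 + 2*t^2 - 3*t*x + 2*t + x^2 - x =2*t^2 + t*(4 - 3*x) + x^2 - 3*x + 2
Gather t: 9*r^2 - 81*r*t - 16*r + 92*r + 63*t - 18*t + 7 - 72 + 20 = 9*r^2 + 76*r + t*(45 - 81*r) - 45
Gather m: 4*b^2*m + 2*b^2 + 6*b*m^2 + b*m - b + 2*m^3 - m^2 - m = 2*b^2 - b + 2*m^3 + m^2*(6*b - 1) + m*(4*b^2 + b - 1)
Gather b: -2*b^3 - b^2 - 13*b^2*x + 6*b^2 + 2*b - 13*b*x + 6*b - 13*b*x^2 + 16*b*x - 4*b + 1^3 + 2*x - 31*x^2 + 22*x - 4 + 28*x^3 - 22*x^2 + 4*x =-2*b^3 + b^2*(5 - 13*x) + b*(-13*x^2 + 3*x + 4) + 28*x^3 - 53*x^2 + 28*x - 3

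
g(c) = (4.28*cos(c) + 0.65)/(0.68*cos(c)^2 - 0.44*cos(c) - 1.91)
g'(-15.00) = -4.13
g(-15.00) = 2.20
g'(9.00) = 4.39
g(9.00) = 3.44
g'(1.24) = 2.04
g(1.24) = -1.03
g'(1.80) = 2.42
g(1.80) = 0.18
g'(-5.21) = 2.04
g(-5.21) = -1.37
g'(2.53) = 4.37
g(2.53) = 2.61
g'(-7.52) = -2.04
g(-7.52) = -1.04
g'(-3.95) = 3.81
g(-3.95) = 1.80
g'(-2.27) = -3.61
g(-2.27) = 1.56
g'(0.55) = 1.75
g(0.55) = -2.40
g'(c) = (1.36*sin(c)*cos(c) - 0.44*sin(c))*(4.28*cos(c) + 0.65)/(0.68*cos(c)^2 - 0.44*cos(c) - 1.91)^2 - 4.28*sin(c)/(0.68*cos(c)^2 - 0.44*cos(c) - 1.91)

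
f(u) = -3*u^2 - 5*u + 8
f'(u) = -6*u - 5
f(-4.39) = -27.87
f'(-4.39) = 21.34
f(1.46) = -5.69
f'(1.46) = -13.76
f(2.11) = -15.91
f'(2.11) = -17.66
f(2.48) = -22.85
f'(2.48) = -19.88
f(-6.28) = -78.92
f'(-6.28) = 32.68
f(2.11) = -15.91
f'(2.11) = -17.66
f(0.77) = 2.37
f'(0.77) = -9.62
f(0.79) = 2.18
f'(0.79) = -9.74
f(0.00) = 8.00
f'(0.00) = -5.00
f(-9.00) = -190.00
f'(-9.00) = 49.00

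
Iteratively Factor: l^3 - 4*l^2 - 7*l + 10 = (l - 1)*(l^2 - 3*l - 10) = (l - 1)*(l + 2)*(l - 5)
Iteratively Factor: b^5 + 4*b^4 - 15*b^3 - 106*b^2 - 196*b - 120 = (b - 5)*(b^4 + 9*b^3 + 30*b^2 + 44*b + 24) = (b - 5)*(b + 3)*(b^3 + 6*b^2 + 12*b + 8) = (b - 5)*(b + 2)*(b + 3)*(b^2 + 4*b + 4) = (b - 5)*(b + 2)^2*(b + 3)*(b + 2)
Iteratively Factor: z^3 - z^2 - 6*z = (z)*(z^2 - z - 6) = z*(z - 3)*(z + 2)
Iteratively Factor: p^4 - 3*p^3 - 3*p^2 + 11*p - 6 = (p - 3)*(p^3 - 3*p + 2) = (p - 3)*(p - 1)*(p^2 + p - 2) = (p - 3)*(p - 1)^2*(p + 2)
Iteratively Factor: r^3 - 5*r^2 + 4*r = (r - 1)*(r^2 - 4*r) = r*(r - 1)*(r - 4)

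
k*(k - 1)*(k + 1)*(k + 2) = k^4 + 2*k^3 - k^2 - 2*k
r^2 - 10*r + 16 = (r - 8)*(r - 2)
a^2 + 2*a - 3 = (a - 1)*(a + 3)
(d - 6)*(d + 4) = d^2 - 2*d - 24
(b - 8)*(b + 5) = b^2 - 3*b - 40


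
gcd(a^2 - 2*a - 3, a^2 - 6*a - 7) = a + 1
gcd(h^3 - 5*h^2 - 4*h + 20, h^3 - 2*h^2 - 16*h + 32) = h - 2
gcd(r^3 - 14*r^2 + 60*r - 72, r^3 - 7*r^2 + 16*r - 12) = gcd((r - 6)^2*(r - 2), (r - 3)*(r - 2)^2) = r - 2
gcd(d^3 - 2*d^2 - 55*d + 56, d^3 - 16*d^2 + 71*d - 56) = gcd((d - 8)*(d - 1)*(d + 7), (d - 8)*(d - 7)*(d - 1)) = d^2 - 9*d + 8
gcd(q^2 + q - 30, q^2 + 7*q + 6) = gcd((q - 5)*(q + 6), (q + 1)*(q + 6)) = q + 6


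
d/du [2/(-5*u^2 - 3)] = 20*u/(5*u^2 + 3)^2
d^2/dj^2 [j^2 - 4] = 2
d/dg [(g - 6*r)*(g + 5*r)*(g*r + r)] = r*(3*g^2 - 2*g*r + 2*g - 30*r^2 - r)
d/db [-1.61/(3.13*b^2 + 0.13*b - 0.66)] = (10.0786*b + 0.2093)/(3.13*b^2 + 0.13*b - 0.66)^2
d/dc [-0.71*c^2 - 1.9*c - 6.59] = -1.42*c - 1.9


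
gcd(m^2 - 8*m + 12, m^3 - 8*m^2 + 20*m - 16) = m - 2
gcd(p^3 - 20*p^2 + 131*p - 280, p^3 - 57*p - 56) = p - 8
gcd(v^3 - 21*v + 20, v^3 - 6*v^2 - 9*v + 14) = v - 1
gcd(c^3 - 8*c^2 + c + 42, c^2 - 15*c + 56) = c - 7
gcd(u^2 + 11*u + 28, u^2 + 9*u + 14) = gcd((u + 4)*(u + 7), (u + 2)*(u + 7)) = u + 7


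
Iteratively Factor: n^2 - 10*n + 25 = (n - 5)*(n - 5)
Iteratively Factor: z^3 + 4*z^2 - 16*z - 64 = (z + 4)*(z^2 - 16) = (z + 4)^2*(z - 4)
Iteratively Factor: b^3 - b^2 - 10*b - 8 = (b - 4)*(b^2 + 3*b + 2) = (b - 4)*(b + 2)*(b + 1)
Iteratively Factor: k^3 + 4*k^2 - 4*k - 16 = (k - 2)*(k^2 + 6*k + 8) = (k - 2)*(k + 2)*(k + 4)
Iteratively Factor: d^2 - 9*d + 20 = (d - 5)*(d - 4)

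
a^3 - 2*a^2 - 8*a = a*(a - 4)*(a + 2)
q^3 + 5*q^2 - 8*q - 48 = (q - 3)*(q + 4)^2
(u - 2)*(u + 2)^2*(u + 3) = u^4 + 5*u^3 + 2*u^2 - 20*u - 24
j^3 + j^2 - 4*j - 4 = (j - 2)*(j + 1)*(j + 2)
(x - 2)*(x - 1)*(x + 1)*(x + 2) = x^4 - 5*x^2 + 4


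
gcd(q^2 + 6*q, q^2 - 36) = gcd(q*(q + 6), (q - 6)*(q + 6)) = q + 6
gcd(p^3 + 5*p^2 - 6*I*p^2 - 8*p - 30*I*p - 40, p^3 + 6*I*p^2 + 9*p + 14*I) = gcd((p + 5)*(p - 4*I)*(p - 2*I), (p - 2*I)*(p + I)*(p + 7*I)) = p - 2*I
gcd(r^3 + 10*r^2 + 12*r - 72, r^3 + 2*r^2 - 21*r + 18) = r + 6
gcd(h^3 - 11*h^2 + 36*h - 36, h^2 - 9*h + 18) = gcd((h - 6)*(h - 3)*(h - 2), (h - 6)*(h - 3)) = h^2 - 9*h + 18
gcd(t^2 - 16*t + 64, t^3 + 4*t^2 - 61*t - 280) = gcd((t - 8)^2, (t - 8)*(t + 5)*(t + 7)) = t - 8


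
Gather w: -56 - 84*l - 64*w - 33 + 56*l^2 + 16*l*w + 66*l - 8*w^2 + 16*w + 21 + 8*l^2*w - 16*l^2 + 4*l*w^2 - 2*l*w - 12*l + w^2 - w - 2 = 40*l^2 - 30*l + w^2*(4*l - 7) + w*(8*l^2 + 14*l - 49) - 70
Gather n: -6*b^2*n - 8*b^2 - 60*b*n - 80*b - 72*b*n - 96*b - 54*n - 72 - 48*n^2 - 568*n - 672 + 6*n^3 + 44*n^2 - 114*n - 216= -8*b^2 - 176*b + 6*n^3 - 4*n^2 + n*(-6*b^2 - 132*b - 736) - 960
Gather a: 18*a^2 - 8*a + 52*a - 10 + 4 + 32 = 18*a^2 + 44*a + 26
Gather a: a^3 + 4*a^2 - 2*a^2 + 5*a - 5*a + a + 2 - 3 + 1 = a^3 + 2*a^2 + a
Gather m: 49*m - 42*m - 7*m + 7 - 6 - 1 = 0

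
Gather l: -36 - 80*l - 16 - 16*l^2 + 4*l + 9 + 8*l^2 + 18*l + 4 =-8*l^2 - 58*l - 39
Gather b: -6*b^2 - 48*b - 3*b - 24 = -6*b^2 - 51*b - 24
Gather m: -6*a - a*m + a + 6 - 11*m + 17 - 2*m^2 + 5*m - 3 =-5*a - 2*m^2 + m*(-a - 6) + 20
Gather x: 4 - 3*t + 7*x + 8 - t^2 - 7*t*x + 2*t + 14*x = -t^2 - t + x*(21 - 7*t) + 12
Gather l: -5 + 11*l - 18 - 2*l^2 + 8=-2*l^2 + 11*l - 15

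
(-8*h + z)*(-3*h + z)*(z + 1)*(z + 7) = 24*h^2*z^2 + 192*h^2*z + 168*h^2 - 11*h*z^3 - 88*h*z^2 - 77*h*z + z^4 + 8*z^3 + 7*z^2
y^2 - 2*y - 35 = (y - 7)*(y + 5)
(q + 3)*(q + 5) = q^2 + 8*q + 15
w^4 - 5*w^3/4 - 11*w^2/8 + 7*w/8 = w*(w - 7/4)*(w - 1/2)*(w + 1)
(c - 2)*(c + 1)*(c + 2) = c^3 + c^2 - 4*c - 4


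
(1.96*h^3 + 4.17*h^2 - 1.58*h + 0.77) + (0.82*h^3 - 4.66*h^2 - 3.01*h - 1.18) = 2.78*h^3 - 0.49*h^2 - 4.59*h - 0.41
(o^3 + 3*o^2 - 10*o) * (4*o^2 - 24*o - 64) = 4*o^5 - 12*o^4 - 176*o^3 + 48*o^2 + 640*o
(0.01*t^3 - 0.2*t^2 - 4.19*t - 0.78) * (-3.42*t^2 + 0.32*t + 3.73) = -0.0342*t^5 + 0.6872*t^4 + 14.3031*t^3 + 0.5808*t^2 - 15.8783*t - 2.9094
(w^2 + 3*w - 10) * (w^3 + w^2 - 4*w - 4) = w^5 + 4*w^4 - 11*w^3 - 26*w^2 + 28*w + 40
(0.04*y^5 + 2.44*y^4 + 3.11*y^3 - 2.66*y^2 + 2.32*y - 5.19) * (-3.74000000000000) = -0.1496*y^5 - 9.1256*y^4 - 11.6314*y^3 + 9.9484*y^2 - 8.6768*y + 19.4106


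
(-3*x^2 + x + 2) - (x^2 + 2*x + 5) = -4*x^2 - x - 3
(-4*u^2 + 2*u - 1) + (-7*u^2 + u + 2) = -11*u^2 + 3*u + 1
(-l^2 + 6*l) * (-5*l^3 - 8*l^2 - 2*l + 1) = 5*l^5 - 22*l^4 - 46*l^3 - 13*l^2 + 6*l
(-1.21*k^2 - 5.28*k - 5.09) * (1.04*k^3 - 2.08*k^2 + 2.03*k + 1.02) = -1.2584*k^5 - 2.9744*k^4 + 3.2325*k^3 - 1.3654*k^2 - 15.7183*k - 5.1918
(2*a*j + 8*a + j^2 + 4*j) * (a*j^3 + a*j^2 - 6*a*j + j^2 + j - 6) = 2*a^2*j^4 + 10*a^2*j^3 - 4*a^2*j^2 - 48*a^2*j + a*j^5 + 5*a*j^4 - 14*a*j^2 - 4*a*j - 48*a + j^4 + 5*j^3 - 2*j^2 - 24*j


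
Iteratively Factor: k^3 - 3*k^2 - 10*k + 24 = (k - 2)*(k^2 - k - 12) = (k - 2)*(k + 3)*(k - 4)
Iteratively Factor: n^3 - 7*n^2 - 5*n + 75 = (n + 3)*(n^2 - 10*n + 25) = (n - 5)*(n + 3)*(n - 5)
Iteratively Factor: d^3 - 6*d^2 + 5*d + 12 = (d - 4)*(d^2 - 2*d - 3) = (d - 4)*(d + 1)*(d - 3)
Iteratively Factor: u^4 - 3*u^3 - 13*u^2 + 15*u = (u - 5)*(u^3 + 2*u^2 - 3*u) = (u - 5)*(u + 3)*(u^2 - u) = (u - 5)*(u - 1)*(u + 3)*(u)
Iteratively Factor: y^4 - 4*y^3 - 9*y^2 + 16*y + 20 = (y - 2)*(y^3 - 2*y^2 - 13*y - 10) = (y - 5)*(y - 2)*(y^2 + 3*y + 2) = (y - 5)*(y - 2)*(y + 1)*(y + 2)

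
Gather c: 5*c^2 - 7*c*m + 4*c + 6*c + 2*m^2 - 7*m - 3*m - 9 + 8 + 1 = 5*c^2 + c*(10 - 7*m) + 2*m^2 - 10*m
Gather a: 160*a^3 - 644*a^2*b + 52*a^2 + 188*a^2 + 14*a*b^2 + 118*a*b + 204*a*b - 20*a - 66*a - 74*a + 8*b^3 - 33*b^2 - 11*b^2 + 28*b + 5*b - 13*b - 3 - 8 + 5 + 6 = 160*a^3 + a^2*(240 - 644*b) + a*(14*b^2 + 322*b - 160) + 8*b^3 - 44*b^2 + 20*b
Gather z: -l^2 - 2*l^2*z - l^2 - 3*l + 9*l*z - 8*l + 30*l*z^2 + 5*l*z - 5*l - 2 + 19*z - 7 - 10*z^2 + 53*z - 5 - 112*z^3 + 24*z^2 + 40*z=-2*l^2 - 16*l - 112*z^3 + z^2*(30*l + 14) + z*(-2*l^2 + 14*l + 112) - 14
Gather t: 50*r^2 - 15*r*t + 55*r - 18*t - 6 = 50*r^2 + 55*r + t*(-15*r - 18) - 6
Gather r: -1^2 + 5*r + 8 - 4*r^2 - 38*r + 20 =-4*r^2 - 33*r + 27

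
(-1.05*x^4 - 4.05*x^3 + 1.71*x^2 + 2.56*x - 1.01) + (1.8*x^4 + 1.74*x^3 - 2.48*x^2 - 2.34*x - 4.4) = 0.75*x^4 - 2.31*x^3 - 0.77*x^2 + 0.22*x - 5.41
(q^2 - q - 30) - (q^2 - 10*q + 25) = 9*q - 55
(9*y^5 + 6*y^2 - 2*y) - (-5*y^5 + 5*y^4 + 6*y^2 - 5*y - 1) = 14*y^5 - 5*y^4 + 3*y + 1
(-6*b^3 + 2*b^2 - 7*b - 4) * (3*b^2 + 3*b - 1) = -18*b^5 - 12*b^4 - 9*b^3 - 35*b^2 - 5*b + 4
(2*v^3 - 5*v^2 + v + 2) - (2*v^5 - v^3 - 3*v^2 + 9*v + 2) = -2*v^5 + 3*v^3 - 2*v^2 - 8*v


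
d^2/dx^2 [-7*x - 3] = 0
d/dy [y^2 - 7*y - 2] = 2*y - 7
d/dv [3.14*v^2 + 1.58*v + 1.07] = 6.28*v + 1.58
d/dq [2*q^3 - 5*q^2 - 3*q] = 6*q^2 - 10*q - 3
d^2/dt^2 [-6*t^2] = -12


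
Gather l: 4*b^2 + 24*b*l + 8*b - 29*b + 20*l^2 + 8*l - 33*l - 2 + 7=4*b^2 - 21*b + 20*l^2 + l*(24*b - 25) + 5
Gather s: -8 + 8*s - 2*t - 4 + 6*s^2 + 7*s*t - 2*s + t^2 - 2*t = 6*s^2 + s*(7*t + 6) + t^2 - 4*t - 12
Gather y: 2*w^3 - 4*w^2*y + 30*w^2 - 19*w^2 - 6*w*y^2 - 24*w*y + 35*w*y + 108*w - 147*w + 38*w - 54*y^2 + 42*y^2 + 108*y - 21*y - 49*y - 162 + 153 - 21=2*w^3 + 11*w^2 - w + y^2*(-6*w - 12) + y*(-4*w^2 + 11*w + 38) - 30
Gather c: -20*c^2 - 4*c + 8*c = -20*c^2 + 4*c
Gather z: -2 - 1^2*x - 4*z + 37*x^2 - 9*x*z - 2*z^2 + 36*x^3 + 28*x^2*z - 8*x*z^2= 36*x^3 + 37*x^2 - x + z^2*(-8*x - 2) + z*(28*x^2 - 9*x - 4) - 2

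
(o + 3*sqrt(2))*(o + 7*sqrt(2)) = o^2 + 10*sqrt(2)*o + 42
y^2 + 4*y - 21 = (y - 3)*(y + 7)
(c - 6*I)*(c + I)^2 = c^3 - 4*I*c^2 + 11*c + 6*I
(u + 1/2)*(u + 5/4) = u^2 + 7*u/4 + 5/8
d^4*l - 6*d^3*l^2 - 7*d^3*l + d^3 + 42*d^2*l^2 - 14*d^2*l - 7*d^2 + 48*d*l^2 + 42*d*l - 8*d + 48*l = (d - 8)*(d + 1)*(d - 6*l)*(d*l + 1)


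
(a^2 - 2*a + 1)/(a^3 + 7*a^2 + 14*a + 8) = (a^2 - 2*a + 1)/(a^3 + 7*a^2 + 14*a + 8)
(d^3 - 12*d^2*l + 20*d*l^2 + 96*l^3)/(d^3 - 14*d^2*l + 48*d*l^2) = (d + 2*l)/d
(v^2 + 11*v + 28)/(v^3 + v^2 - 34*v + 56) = (v + 4)/(v^2 - 6*v + 8)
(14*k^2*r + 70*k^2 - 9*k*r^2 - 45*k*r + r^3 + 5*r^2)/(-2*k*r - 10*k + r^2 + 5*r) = -7*k + r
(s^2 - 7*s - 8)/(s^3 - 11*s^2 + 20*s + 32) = 1/(s - 4)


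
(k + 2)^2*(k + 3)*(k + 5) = k^4 + 12*k^3 + 51*k^2 + 92*k + 60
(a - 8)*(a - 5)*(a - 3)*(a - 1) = a^4 - 17*a^3 + 95*a^2 - 199*a + 120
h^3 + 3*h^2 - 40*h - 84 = (h - 6)*(h + 2)*(h + 7)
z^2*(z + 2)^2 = z^4 + 4*z^3 + 4*z^2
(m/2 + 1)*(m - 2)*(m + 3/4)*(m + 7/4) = m^4/2 + 5*m^3/4 - 43*m^2/32 - 5*m - 21/8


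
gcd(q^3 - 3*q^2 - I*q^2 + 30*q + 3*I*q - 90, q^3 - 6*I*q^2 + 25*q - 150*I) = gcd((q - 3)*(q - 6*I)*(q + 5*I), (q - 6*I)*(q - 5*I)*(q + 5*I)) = q^2 - I*q + 30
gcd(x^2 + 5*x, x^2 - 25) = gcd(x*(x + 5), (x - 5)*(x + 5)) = x + 5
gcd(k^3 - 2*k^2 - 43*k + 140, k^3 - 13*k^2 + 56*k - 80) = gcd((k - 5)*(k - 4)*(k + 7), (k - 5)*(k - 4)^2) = k^2 - 9*k + 20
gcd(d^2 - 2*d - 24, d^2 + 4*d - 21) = 1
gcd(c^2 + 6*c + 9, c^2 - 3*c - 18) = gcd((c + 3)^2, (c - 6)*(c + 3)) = c + 3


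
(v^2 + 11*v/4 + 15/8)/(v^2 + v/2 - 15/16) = 2*(2*v + 3)/(4*v - 3)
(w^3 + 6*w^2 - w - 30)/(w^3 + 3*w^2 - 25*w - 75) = (w - 2)/(w - 5)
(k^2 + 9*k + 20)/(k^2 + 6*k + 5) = (k + 4)/(k + 1)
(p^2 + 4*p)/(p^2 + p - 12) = p/(p - 3)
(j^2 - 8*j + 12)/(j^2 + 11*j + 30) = (j^2 - 8*j + 12)/(j^2 + 11*j + 30)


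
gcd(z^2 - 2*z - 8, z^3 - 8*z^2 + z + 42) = z + 2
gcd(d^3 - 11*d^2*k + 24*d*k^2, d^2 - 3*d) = d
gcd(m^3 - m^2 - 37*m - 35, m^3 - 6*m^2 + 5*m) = 1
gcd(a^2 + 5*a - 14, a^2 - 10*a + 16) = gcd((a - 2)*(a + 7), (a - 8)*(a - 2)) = a - 2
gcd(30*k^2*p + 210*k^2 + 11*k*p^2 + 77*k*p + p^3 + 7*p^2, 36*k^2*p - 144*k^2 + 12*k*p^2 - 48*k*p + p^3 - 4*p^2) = 6*k + p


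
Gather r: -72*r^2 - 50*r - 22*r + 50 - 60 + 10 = -72*r^2 - 72*r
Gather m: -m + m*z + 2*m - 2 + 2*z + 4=m*(z + 1) + 2*z + 2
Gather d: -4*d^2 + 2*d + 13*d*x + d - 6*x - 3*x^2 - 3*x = -4*d^2 + d*(13*x + 3) - 3*x^2 - 9*x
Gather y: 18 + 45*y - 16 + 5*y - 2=50*y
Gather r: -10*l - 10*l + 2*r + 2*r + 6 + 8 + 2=-20*l + 4*r + 16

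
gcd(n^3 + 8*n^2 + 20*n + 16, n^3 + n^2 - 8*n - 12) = n^2 + 4*n + 4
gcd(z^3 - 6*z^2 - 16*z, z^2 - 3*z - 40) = z - 8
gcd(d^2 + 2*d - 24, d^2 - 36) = d + 6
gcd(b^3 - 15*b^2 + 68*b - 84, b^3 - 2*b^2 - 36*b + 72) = b^2 - 8*b + 12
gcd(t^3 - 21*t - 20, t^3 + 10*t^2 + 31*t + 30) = 1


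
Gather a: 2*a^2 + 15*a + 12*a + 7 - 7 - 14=2*a^2 + 27*a - 14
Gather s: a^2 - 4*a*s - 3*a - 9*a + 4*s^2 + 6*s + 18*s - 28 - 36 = a^2 - 12*a + 4*s^2 + s*(24 - 4*a) - 64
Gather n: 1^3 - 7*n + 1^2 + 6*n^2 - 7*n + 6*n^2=12*n^2 - 14*n + 2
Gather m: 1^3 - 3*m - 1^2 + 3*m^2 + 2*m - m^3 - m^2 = -m^3 + 2*m^2 - m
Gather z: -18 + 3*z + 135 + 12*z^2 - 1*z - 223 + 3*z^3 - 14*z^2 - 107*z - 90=3*z^3 - 2*z^2 - 105*z - 196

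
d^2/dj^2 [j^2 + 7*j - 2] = 2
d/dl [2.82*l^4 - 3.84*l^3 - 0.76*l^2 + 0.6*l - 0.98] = 11.28*l^3 - 11.52*l^2 - 1.52*l + 0.6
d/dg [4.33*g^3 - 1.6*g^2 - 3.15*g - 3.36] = 12.99*g^2 - 3.2*g - 3.15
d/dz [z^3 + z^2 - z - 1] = 3*z^2 + 2*z - 1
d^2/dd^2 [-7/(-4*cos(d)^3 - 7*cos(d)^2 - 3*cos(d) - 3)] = 7*((6*cos(d) + 14*cos(2*d) + 9*cos(3*d))*(4*cos(d)^3 + 7*cos(d)^2 + 3*cos(d) + 3) + 2*(12*cos(d)^2 + 14*cos(d) + 3)^2*sin(d)^2)/(4*cos(d)^3 + 7*cos(d)^2 + 3*cos(d) + 3)^3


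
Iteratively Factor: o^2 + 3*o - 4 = (o - 1)*(o + 4)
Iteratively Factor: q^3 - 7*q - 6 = (q + 1)*(q^2 - q - 6) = (q - 3)*(q + 1)*(q + 2)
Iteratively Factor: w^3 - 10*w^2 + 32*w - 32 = (w - 2)*(w^2 - 8*w + 16) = (w - 4)*(w - 2)*(w - 4)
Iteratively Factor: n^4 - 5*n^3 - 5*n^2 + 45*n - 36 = (n - 1)*(n^3 - 4*n^2 - 9*n + 36) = (n - 4)*(n - 1)*(n^2 - 9) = (n - 4)*(n - 3)*(n - 1)*(n + 3)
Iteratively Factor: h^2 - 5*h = (h - 5)*(h)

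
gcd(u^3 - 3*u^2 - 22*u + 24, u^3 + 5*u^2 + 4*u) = u + 4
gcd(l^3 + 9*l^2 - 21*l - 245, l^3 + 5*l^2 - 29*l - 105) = l^2 + 2*l - 35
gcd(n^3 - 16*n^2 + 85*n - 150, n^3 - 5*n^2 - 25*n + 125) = n^2 - 10*n + 25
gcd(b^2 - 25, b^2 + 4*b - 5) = b + 5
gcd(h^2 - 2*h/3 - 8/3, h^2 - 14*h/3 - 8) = h + 4/3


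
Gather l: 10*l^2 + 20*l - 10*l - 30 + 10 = 10*l^2 + 10*l - 20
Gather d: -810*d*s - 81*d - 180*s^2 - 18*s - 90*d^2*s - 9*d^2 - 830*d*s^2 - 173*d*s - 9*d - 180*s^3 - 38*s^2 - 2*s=d^2*(-90*s - 9) + d*(-830*s^2 - 983*s - 90) - 180*s^3 - 218*s^2 - 20*s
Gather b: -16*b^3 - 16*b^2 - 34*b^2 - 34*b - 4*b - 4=-16*b^3 - 50*b^2 - 38*b - 4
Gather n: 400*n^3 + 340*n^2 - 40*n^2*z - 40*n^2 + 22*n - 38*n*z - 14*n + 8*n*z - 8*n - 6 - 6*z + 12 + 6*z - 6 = 400*n^3 + n^2*(300 - 40*z) - 30*n*z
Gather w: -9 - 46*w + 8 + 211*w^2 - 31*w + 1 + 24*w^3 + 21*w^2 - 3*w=24*w^3 + 232*w^2 - 80*w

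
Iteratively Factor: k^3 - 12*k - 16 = (k + 2)*(k^2 - 2*k - 8) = (k - 4)*(k + 2)*(k + 2)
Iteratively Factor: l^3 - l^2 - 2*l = (l + 1)*(l^2 - 2*l) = l*(l + 1)*(l - 2)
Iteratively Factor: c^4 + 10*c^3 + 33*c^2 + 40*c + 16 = (c + 1)*(c^3 + 9*c^2 + 24*c + 16) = (c + 1)*(c + 4)*(c^2 + 5*c + 4) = (c + 1)^2*(c + 4)*(c + 4)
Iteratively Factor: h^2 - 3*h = (h - 3)*(h)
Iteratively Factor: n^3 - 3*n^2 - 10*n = (n)*(n^2 - 3*n - 10) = n*(n - 5)*(n + 2)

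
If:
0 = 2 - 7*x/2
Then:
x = 4/7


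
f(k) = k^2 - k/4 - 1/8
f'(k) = 2*k - 1/4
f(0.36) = -0.09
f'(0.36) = 0.47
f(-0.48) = 0.23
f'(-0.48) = -1.21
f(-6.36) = 41.91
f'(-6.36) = -12.97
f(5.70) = 30.94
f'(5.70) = 11.15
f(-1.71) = 3.23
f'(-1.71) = -3.67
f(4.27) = 17.04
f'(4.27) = 8.29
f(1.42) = 1.54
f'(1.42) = 2.59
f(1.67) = 2.25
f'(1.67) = 3.09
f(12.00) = 140.88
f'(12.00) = 23.75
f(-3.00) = 9.62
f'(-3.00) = -6.25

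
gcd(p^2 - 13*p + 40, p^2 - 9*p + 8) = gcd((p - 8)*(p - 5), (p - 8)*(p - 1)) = p - 8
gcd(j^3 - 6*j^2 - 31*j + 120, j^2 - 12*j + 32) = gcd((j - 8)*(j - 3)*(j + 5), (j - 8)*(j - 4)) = j - 8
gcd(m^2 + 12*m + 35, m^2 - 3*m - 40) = m + 5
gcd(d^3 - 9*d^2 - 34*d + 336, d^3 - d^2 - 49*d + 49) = d - 7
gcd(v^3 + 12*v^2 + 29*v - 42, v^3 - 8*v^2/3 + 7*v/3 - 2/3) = v - 1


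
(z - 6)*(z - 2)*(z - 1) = z^3 - 9*z^2 + 20*z - 12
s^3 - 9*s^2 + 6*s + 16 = (s - 8)*(s - 2)*(s + 1)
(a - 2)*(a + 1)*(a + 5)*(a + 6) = a^4 + 10*a^3 + 17*a^2 - 52*a - 60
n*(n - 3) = n^2 - 3*n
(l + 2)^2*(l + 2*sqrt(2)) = l^3 + 2*sqrt(2)*l^2 + 4*l^2 + 4*l + 8*sqrt(2)*l + 8*sqrt(2)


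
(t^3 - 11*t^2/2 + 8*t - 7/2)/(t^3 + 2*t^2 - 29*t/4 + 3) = 2*(2*t^3 - 11*t^2 + 16*t - 7)/(4*t^3 + 8*t^2 - 29*t + 12)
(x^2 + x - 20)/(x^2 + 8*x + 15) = (x - 4)/(x + 3)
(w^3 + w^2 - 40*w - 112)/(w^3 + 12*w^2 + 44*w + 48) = (w^2 - 3*w - 28)/(w^2 + 8*w + 12)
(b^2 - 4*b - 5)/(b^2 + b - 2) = (b^2 - 4*b - 5)/(b^2 + b - 2)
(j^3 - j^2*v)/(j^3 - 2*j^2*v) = (j - v)/(j - 2*v)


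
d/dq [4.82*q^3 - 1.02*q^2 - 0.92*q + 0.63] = 14.46*q^2 - 2.04*q - 0.92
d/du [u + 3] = 1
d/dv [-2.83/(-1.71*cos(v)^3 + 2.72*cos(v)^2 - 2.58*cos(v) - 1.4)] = (14.5179*cos(v)^2 - 15.3952*cos(v) + 7.3014)*sin(v)/(1.71*cos(v)^3 - 2.72*cos(v)^2 + 2.58*cos(v) + 1.4)^2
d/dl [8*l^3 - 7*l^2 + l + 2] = 24*l^2 - 14*l + 1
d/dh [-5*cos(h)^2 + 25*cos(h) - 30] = 5*(2*cos(h) - 5)*sin(h)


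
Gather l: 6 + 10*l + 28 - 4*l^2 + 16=-4*l^2 + 10*l + 50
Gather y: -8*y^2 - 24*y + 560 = -8*y^2 - 24*y + 560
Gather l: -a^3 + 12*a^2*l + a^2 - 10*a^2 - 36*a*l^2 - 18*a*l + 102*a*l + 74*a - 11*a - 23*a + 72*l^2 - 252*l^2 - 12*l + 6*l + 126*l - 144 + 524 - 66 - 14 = -a^3 - 9*a^2 + 40*a + l^2*(-36*a - 180) + l*(12*a^2 + 84*a + 120) + 300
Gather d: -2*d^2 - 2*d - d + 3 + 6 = -2*d^2 - 3*d + 9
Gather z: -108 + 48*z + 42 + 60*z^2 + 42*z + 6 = 60*z^2 + 90*z - 60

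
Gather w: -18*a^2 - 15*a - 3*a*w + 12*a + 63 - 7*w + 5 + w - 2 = -18*a^2 - 3*a + w*(-3*a - 6) + 66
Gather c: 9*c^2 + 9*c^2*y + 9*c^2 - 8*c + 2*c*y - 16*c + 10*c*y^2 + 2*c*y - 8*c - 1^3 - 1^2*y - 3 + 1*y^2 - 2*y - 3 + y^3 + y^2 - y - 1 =c^2*(9*y + 18) + c*(10*y^2 + 4*y - 32) + y^3 + 2*y^2 - 4*y - 8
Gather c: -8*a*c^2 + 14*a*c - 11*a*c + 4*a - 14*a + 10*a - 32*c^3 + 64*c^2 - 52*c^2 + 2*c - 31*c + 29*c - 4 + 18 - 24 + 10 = 3*a*c - 32*c^3 + c^2*(12 - 8*a)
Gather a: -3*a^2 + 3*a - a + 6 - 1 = -3*a^2 + 2*a + 5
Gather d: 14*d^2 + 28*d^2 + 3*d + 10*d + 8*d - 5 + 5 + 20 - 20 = 42*d^2 + 21*d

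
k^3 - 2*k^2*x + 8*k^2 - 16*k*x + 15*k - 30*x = (k + 3)*(k + 5)*(k - 2*x)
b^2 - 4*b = b*(b - 4)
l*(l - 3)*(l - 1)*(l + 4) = l^4 - 13*l^2 + 12*l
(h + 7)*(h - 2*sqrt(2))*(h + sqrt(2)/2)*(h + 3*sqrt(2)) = h^4 + 3*sqrt(2)*h^3/2 + 7*h^3 - 11*h^2 + 21*sqrt(2)*h^2/2 - 77*h - 6*sqrt(2)*h - 42*sqrt(2)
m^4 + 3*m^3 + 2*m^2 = m^2*(m + 1)*(m + 2)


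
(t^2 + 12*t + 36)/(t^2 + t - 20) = (t^2 + 12*t + 36)/(t^2 + t - 20)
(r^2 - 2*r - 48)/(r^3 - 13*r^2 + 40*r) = (r + 6)/(r*(r - 5))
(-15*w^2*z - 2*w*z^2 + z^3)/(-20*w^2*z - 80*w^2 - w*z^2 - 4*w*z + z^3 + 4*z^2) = z*(3*w + z)/(4*w*z + 16*w + z^2 + 4*z)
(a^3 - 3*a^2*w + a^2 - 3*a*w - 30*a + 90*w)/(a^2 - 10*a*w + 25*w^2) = (a^3 - 3*a^2*w + a^2 - 3*a*w - 30*a + 90*w)/(a^2 - 10*a*w + 25*w^2)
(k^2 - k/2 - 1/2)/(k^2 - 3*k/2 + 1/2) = (2*k + 1)/(2*k - 1)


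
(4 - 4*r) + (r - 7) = -3*r - 3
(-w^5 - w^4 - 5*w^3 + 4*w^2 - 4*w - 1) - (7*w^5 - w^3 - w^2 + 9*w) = -8*w^5 - w^4 - 4*w^3 + 5*w^2 - 13*w - 1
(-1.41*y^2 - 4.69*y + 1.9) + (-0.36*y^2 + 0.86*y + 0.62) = -1.77*y^2 - 3.83*y + 2.52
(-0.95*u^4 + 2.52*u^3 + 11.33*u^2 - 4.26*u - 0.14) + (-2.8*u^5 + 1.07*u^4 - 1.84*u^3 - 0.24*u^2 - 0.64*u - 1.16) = -2.8*u^5 + 0.12*u^4 + 0.68*u^3 + 11.09*u^2 - 4.9*u - 1.3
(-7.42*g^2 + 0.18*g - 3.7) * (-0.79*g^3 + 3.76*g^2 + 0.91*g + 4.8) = 5.8618*g^5 - 28.0414*g^4 - 3.1524*g^3 - 49.3642*g^2 - 2.503*g - 17.76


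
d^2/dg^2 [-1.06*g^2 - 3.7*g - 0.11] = -2.12000000000000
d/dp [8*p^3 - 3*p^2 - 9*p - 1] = 24*p^2 - 6*p - 9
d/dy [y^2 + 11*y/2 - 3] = 2*y + 11/2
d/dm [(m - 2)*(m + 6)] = 2*m + 4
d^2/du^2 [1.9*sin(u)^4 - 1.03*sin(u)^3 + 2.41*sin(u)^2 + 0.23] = -30.4*sin(u)^4 + 9.27*sin(u)^3 + 13.16*sin(u)^2 - 6.18*sin(u) + 4.82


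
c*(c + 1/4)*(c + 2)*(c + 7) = c^4 + 37*c^3/4 + 65*c^2/4 + 7*c/2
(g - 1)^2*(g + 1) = g^3 - g^2 - g + 1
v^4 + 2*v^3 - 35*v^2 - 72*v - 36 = (v - 6)*(v + 1)^2*(v + 6)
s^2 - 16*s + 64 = (s - 8)^2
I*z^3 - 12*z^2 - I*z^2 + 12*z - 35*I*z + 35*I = (z + 5*I)*(z + 7*I)*(I*z - I)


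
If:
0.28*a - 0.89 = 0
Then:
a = 3.18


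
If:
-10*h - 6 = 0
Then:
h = -3/5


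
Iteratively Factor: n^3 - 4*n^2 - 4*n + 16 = (n - 4)*(n^2 - 4) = (n - 4)*(n - 2)*(n + 2)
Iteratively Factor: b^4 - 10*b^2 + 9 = (b + 3)*(b^3 - 3*b^2 - b + 3) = (b - 1)*(b + 3)*(b^2 - 2*b - 3) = (b - 3)*(b - 1)*(b + 3)*(b + 1)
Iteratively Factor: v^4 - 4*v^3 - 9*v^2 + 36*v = (v - 3)*(v^3 - v^2 - 12*v) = (v - 3)*(v + 3)*(v^2 - 4*v) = v*(v - 3)*(v + 3)*(v - 4)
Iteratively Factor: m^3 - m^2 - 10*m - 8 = (m + 2)*(m^2 - 3*m - 4) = (m + 1)*(m + 2)*(m - 4)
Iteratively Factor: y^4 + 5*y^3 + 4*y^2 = (y)*(y^3 + 5*y^2 + 4*y) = y*(y + 1)*(y^2 + 4*y) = y*(y + 1)*(y + 4)*(y)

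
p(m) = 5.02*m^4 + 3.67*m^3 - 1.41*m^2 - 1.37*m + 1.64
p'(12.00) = 36248.47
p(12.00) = 110218.64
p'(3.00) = 631.42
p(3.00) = 490.55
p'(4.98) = 2737.64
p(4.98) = 3500.72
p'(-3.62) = -799.44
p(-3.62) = 676.09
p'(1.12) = 37.49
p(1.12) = 11.39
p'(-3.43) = -672.47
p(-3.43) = 536.49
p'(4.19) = 1657.19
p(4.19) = 1788.36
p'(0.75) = 11.18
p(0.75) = 2.96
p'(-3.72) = -872.21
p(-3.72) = 759.63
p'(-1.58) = -48.63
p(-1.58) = 17.09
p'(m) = 20.08*m^3 + 11.01*m^2 - 2.82*m - 1.37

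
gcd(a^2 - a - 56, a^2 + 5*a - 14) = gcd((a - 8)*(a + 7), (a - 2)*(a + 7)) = a + 7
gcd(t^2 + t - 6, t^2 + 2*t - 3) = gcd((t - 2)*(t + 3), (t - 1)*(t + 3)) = t + 3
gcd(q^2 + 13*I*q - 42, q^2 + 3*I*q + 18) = q + 6*I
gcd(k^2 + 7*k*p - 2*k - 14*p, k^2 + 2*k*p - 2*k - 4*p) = k - 2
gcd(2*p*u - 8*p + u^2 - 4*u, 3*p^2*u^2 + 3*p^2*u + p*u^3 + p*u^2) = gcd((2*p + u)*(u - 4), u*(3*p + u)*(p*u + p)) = 1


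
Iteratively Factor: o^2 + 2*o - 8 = (o - 2)*(o + 4)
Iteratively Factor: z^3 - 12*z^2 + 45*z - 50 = (z - 5)*(z^2 - 7*z + 10) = (z - 5)*(z - 2)*(z - 5)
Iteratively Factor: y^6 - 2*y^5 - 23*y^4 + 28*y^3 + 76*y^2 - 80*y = (y + 2)*(y^5 - 4*y^4 - 15*y^3 + 58*y^2 - 40*y) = (y - 5)*(y + 2)*(y^4 + y^3 - 10*y^2 + 8*y) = (y - 5)*(y - 2)*(y + 2)*(y^3 + 3*y^2 - 4*y) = y*(y - 5)*(y - 2)*(y + 2)*(y^2 + 3*y - 4) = y*(y - 5)*(y - 2)*(y + 2)*(y + 4)*(y - 1)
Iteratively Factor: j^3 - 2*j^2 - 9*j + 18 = (j - 3)*(j^2 + j - 6) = (j - 3)*(j + 3)*(j - 2)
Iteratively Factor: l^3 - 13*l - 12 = (l - 4)*(l^2 + 4*l + 3) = (l - 4)*(l + 3)*(l + 1)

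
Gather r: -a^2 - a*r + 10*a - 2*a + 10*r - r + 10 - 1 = -a^2 + 8*a + r*(9 - a) + 9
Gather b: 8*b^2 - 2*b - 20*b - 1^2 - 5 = 8*b^2 - 22*b - 6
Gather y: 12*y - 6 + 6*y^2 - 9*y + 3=6*y^2 + 3*y - 3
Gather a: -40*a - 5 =-40*a - 5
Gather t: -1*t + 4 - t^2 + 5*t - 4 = -t^2 + 4*t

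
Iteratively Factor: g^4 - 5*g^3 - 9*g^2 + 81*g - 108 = (g - 3)*(g^3 - 2*g^2 - 15*g + 36) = (g - 3)^2*(g^2 + g - 12) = (g - 3)^3*(g + 4)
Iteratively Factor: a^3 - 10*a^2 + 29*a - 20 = (a - 5)*(a^2 - 5*a + 4) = (a - 5)*(a - 1)*(a - 4)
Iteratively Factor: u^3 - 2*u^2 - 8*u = (u - 4)*(u^2 + 2*u) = u*(u - 4)*(u + 2)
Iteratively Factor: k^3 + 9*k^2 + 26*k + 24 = (k + 2)*(k^2 + 7*k + 12) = (k + 2)*(k + 3)*(k + 4)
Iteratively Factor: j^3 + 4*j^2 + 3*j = (j + 3)*(j^2 + j) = j*(j + 3)*(j + 1)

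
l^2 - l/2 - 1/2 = (l - 1)*(l + 1/2)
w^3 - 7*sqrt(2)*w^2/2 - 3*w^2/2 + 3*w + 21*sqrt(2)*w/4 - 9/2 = (w - 3/2)*(w - 3*sqrt(2))*(w - sqrt(2)/2)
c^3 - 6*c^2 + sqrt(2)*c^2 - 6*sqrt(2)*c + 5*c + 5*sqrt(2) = (c - 5)*(c - 1)*(c + sqrt(2))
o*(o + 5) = o^2 + 5*o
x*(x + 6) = x^2 + 6*x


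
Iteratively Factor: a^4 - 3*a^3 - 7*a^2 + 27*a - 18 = (a + 3)*(a^3 - 6*a^2 + 11*a - 6) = (a - 3)*(a + 3)*(a^2 - 3*a + 2) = (a - 3)*(a - 1)*(a + 3)*(a - 2)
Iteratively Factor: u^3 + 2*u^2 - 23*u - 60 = (u + 3)*(u^2 - u - 20) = (u + 3)*(u + 4)*(u - 5)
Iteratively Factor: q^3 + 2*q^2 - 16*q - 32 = (q + 2)*(q^2 - 16) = (q - 4)*(q + 2)*(q + 4)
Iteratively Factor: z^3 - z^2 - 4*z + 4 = (z - 1)*(z^2 - 4) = (z - 2)*(z - 1)*(z + 2)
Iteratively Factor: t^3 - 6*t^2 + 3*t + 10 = (t - 5)*(t^2 - t - 2) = (t - 5)*(t - 2)*(t + 1)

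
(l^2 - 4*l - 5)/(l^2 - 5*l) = (l + 1)/l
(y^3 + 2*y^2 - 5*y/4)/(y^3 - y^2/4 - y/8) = 2*(2*y + 5)/(4*y + 1)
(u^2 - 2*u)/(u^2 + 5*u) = (u - 2)/(u + 5)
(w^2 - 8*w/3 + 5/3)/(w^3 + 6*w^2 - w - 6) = (w - 5/3)/(w^2 + 7*w + 6)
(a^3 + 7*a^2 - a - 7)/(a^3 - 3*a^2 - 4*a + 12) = (a^3 + 7*a^2 - a - 7)/(a^3 - 3*a^2 - 4*a + 12)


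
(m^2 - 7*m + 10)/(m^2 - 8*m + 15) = (m - 2)/(m - 3)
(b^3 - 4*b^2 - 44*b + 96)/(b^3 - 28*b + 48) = (b - 8)/(b - 4)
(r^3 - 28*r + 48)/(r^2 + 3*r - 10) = (r^2 + 2*r - 24)/(r + 5)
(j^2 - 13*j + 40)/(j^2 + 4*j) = (j^2 - 13*j + 40)/(j*(j + 4))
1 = 1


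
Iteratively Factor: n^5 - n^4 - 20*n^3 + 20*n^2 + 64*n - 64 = (n + 2)*(n^4 - 3*n^3 - 14*n^2 + 48*n - 32) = (n - 4)*(n + 2)*(n^3 + n^2 - 10*n + 8) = (n - 4)*(n + 2)*(n + 4)*(n^2 - 3*n + 2) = (n - 4)*(n - 1)*(n + 2)*(n + 4)*(n - 2)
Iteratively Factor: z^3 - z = (z)*(z^2 - 1) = z*(z + 1)*(z - 1)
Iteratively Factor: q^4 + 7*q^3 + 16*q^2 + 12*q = (q + 2)*(q^3 + 5*q^2 + 6*q) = (q + 2)^2*(q^2 + 3*q) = (q + 2)^2*(q + 3)*(q)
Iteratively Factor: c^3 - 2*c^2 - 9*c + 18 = (c + 3)*(c^2 - 5*c + 6) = (c - 2)*(c + 3)*(c - 3)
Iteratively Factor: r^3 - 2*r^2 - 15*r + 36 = (r - 3)*(r^2 + r - 12) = (r - 3)^2*(r + 4)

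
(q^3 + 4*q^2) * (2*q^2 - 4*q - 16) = 2*q^5 + 4*q^4 - 32*q^3 - 64*q^2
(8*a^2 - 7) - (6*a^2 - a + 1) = 2*a^2 + a - 8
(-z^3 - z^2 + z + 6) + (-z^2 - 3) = -z^3 - 2*z^2 + z + 3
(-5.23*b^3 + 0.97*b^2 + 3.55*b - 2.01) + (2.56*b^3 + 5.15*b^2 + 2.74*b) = -2.67*b^3 + 6.12*b^2 + 6.29*b - 2.01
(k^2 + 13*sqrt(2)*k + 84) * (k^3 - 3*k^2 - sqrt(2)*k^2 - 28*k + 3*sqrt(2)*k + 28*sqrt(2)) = k^5 - 3*k^4 + 12*sqrt(2)*k^4 - 36*sqrt(2)*k^3 + 30*k^3 - 420*sqrt(2)*k^2 - 174*k^2 - 1624*k + 252*sqrt(2)*k + 2352*sqrt(2)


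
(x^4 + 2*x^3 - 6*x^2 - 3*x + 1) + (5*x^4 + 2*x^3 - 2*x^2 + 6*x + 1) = 6*x^4 + 4*x^3 - 8*x^2 + 3*x + 2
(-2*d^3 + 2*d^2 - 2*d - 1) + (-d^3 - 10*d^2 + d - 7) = -3*d^3 - 8*d^2 - d - 8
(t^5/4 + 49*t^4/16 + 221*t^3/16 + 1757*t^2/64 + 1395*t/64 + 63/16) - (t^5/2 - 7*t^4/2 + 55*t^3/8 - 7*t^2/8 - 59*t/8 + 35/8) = -t^5/4 + 105*t^4/16 + 111*t^3/16 + 1813*t^2/64 + 1867*t/64 - 7/16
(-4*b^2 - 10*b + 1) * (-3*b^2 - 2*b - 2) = 12*b^4 + 38*b^3 + 25*b^2 + 18*b - 2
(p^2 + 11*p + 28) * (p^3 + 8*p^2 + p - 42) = p^5 + 19*p^4 + 117*p^3 + 193*p^2 - 434*p - 1176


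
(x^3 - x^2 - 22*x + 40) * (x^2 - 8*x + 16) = x^5 - 9*x^4 + 2*x^3 + 200*x^2 - 672*x + 640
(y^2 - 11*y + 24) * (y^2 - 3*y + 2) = y^4 - 14*y^3 + 59*y^2 - 94*y + 48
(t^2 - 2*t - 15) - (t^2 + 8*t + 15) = -10*t - 30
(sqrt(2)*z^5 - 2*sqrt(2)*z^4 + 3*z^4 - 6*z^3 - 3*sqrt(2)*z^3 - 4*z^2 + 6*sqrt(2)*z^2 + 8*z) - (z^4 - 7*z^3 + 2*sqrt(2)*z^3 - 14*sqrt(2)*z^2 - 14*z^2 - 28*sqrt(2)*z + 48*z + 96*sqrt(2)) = sqrt(2)*z^5 - 2*sqrt(2)*z^4 + 2*z^4 - 5*sqrt(2)*z^3 + z^3 + 10*z^2 + 20*sqrt(2)*z^2 - 40*z + 28*sqrt(2)*z - 96*sqrt(2)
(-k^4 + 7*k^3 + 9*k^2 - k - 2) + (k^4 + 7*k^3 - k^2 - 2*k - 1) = 14*k^3 + 8*k^2 - 3*k - 3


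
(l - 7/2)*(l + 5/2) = l^2 - l - 35/4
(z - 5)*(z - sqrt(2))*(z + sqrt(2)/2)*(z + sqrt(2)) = z^4 - 5*z^3 + sqrt(2)*z^3/2 - 5*sqrt(2)*z^2/2 - 2*z^2 - sqrt(2)*z + 10*z + 5*sqrt(2)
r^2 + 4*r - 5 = (r - 1)*(r + 5)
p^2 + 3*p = p*(p + 3)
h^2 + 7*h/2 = h*(h + 7/2)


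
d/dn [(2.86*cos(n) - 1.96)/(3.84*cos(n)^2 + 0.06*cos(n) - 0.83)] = (10.9824*cos(n)^2 - 15.0528*cos(n) + 2.2562)*sin(n)/(14.7456*cos(n)^4 + 0.4608*cos(n)^3 - 6.3708*cos(n)^2 - 0.0996*cos(n) + 0.6889)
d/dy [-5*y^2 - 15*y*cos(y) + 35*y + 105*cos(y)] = 15*y*sin(y) - 10*y - 105*sin(y) - 15*cos(y) + 35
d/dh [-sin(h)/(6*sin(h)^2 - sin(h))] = 6*cos(h)/(6*sin(h) - 1)^2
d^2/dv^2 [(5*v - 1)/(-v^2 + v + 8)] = 2*((2*v - 1)^2*(5*v - 1) + 3*(5*v - 2)*(-v^2 + v + 8))/(-v^2 + v + 8)^3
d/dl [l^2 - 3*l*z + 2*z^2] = 2*l - 3*z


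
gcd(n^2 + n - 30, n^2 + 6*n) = n + 6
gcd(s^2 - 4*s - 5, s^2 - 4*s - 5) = s^2 - 4*s - 5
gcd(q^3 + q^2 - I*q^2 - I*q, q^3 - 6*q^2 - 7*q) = q^2 + q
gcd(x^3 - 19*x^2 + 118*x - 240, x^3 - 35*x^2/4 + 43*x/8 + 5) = x - 8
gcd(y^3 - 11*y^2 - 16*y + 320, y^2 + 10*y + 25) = y + 5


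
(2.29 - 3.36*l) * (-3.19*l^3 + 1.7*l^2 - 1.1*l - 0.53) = 10.7184*l^4 - 13.0171*l^3 + 7.589*l^2 - 0.7382*l - 1.2137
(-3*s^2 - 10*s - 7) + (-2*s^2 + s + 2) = -5*s^2 - 9*s - 5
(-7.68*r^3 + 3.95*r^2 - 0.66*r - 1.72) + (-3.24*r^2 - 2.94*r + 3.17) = -7.68*r^3 + 0.71*r^2 - 3.6*r + 1.45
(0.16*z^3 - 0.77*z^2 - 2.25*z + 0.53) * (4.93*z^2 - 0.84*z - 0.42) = 0.7888*z^5 - 3.9305*z^4 - 10.5129*z^3 + 4.8263*z^2 + 0.4998*z - 0.2226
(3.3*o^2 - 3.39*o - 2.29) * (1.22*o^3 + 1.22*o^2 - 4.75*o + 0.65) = 4.026*o^5 - 0.1098*o^4 - 22.6046*o^3 + 15.4537*o^2 + 8.674*o - 1.4885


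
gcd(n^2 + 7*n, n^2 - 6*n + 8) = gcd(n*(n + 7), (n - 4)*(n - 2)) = 1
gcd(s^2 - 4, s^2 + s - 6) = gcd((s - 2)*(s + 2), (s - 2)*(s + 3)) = s - 2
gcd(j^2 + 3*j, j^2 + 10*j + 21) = j + 3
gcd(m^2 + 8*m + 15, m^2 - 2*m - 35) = m + 5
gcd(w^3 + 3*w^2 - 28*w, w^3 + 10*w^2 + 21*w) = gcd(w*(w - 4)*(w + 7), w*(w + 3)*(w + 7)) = w^2 + 7*w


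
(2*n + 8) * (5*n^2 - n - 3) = 10*n^3 + 38*n^2 - 14*n - 24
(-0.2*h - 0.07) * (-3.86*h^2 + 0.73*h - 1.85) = 0.772*h^3 + 0.1242*h^2 + 0.3189*h + 0.1295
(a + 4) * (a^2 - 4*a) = a^3 - 16*a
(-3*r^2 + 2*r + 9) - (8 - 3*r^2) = 2*r + 1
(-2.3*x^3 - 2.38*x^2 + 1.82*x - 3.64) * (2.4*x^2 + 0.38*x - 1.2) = -5.52*x^5 - 6.586*x^4 + 6.2236*x^3 - 5.1884*x^2 - 3.5672*x + 4.368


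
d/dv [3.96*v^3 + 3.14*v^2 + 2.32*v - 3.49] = 11.88*v^2 + 6.28*v + 2.32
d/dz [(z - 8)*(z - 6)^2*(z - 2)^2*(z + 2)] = 6*z^5 - 110*z^4 + 672*z^3 - 1392*z^2 - 224*z + 2208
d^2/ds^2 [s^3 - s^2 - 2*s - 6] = 6*s - 2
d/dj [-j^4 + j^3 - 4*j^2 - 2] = j*(-4*j^2 + 3*j - 8)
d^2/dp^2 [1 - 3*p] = 0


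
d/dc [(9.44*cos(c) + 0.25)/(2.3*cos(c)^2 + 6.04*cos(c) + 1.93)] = (21.712*cos(c)^2 + 1.15*cos(c) - 16.7092)*sin(c)/(5.29*cos(c)^4 + 27.784*cos(c)^3 + 45.3596*cos(c)^2 + 23.3144*cos(c) + 3.7249)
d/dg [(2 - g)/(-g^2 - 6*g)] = (-g^2 + 4*g + 12)/(g^2*(g^2 + 12*g + 36))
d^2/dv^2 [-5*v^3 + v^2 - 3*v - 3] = 2 - 30*v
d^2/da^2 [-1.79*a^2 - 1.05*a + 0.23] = -3.58000000000000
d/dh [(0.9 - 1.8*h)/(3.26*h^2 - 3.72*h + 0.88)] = (5.868*h^2 - 5.868*h + 1.764)/(10.6276*h^4 - 24.2544*h^3 + 19.576*h^2 - 6.5472*h + 0.7744)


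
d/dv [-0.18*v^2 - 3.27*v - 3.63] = -0.36*v - 3.27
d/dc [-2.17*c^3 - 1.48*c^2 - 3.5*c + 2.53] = -6.51*c^2 - 2.96*c - 3.5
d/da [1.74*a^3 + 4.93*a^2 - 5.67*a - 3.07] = 5.22*a^2 + 9.86*a - 5.67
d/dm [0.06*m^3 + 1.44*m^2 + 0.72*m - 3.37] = 0.18*m^2 + 2.88*m + 0.72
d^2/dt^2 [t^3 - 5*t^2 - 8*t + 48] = 6*t - 10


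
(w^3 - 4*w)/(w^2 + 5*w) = (w^2 - 4)/(w + 5)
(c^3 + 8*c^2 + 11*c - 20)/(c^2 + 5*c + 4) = (c^2 + 4*c - 5)/(c + 1)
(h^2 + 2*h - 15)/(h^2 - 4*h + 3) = (h + 5)/(h - 1)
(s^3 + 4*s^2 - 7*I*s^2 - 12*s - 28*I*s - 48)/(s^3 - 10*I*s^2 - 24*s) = (s^2 + s*(4 - 3*I) - 12*I)/(s*(s - 6*I))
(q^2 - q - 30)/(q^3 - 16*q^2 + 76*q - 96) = (q + 5)/(q^2 - 10*q + 16)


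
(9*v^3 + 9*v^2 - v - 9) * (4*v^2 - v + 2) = 36*v^5 + 27*v^4 + 5*v^3 - 17*v^2 + 7*v - 18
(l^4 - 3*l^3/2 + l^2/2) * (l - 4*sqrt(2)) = l^5 - 4*sqrt(2)*l^4 - 3*l^4/2 + l^3/2 + 6*sqrt(2)*l^3 - 2*sqrt(2)*l^2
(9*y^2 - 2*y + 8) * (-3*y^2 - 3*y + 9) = -27*y^4 - 21*y^3 + 63*y^2 - 42*y + 72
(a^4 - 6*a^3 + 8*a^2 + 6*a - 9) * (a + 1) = a^5 - 5*a^4 + 2*a^3 + 14*a^2 - 3*a - 9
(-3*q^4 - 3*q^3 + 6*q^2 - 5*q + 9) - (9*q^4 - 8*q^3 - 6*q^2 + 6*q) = -12*q^4 + 5*q^3 + 12*q^2 - 11*q + 9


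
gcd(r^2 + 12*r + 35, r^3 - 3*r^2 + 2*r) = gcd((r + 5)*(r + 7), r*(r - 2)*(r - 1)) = 1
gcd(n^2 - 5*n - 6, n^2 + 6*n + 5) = n + 1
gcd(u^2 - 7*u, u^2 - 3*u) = u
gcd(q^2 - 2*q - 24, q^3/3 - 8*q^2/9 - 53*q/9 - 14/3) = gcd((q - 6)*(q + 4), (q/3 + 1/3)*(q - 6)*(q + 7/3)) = q - 6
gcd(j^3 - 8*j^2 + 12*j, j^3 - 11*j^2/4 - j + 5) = j - 2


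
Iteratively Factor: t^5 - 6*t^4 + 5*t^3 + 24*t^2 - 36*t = (t)*(t^4 - 6*t^3 + 5*t^2 + 24*t - 36) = t*(t - 3)*(t^3 - 3*t^2 - 4*t + 12) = t*(t - 3)*(t + 2)*(t^2 - 5*t + 6) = t*(t - 3)*(t - 2)*(t + 2)*(t - 3)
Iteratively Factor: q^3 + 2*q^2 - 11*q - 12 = (q - 3)*(q^2 + 5*q + 4) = (q - 3)*(q + 4)*(q + 1)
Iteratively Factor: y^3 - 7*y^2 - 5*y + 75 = (y - 5)*(y^2 - 2*y - 15) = (y - 5)^2*(y + 3)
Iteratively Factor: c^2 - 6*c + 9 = (c - 3)*(c - 3)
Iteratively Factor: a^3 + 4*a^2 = (a)*(a^2 + 4*a) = a*(a + 4)*(a)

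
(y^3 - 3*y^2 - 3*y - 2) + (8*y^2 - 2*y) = y^3 + 5*y^2 - 5*y - 2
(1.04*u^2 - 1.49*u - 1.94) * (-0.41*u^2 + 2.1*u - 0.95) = -0.4264*u^4 + 2.7949*u^3 - 3.3216*u^2 - 2.6585*u + 1.843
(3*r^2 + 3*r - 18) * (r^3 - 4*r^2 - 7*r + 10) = 3*r^5 - 9*r^4 - 51*r^3 + 81*r^2 + 156*r - 180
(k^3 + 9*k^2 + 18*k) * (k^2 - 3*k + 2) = k^5 + 6*k^4 - 7*k^3 - 36*k^2 + 36*k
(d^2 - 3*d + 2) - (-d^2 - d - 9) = 2*d^2 - 2*d + 11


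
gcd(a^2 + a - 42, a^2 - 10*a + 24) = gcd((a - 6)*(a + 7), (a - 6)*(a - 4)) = a - 6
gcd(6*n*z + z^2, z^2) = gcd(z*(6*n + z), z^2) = z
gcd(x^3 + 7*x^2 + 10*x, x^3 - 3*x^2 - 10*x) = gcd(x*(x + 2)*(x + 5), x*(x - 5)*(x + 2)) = x^2 + 2*x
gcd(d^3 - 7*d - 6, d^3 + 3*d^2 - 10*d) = 1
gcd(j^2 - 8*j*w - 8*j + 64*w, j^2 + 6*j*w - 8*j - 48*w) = j - 8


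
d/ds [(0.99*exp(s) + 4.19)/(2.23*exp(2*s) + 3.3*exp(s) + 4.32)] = (-(0.99*exp(s) + 4.19)*(4.46*exp(s) + 3.3) + 2.2077*exp(2*s) + 3.267*exp(s) + 4.2768)*exp(s)/(2.23*exp(2*s) + 3.3*exp(s) + 4.32)^2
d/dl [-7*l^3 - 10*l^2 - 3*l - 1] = -21*l^2 - 20*l - 3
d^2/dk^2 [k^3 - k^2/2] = 6*k - 1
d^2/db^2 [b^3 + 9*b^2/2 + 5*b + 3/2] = 6*b + 9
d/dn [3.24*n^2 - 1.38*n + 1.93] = 6.48*n - 1.38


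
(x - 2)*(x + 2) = x^2 - 4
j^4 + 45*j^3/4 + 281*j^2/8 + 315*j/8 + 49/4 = (j + 1/2)*(j + 7/4)*(j + 2)*(j + 7)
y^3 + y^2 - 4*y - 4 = (y - 2)*(y + 1)*(y + 2)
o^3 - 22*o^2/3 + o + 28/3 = (o - 7)*(o - 4/3)*(o + 1)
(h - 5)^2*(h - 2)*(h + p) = h^4 + h^3*p - 12*h^3 - 12*h^2*p + 45*h^2 + 45*h*p - 50*h - 50*p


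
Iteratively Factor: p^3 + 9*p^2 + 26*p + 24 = (p + 4)*(p^2 + 5*p + 6) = (p + 3)*(p + 4)*(p + 2)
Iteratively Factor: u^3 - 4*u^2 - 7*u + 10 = (u - 1)*(u^2 - 3*u - 10) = (u - 5)*(u - 1)*(u + 2)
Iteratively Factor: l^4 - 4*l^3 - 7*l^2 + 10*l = (l - 5)*(l^3 + l^2 - 2*l) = (l - 5)*(l + 2)*(l^2 - l) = (l - 5)*(l - 1)*(l + 2)*(l)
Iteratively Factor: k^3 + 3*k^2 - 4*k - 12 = (k - 2)*(k^2 + 5*k + 6) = (k - 2)*(k + 3)*(k + 2)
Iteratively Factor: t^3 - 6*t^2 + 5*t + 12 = (t - 3)*(t^2 - 3*t - 4) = (t - 3)*(t + 1)*(t - 4)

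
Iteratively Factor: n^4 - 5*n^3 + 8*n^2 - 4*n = (n - 2)*(n^3 - 3*n^2 + 2*n) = (n - 2)*(n - 1)*(n^2 - 2*n) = n*(n - 2)*(n - 1)*(n - 2)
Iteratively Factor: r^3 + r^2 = (r)*(r^2 + r) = r*(r + 1)*(r)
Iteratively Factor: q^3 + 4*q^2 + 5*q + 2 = (q + 1)*(q^2 + 3*q + 2) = (q + 1)*(q + 2)*(q + 1)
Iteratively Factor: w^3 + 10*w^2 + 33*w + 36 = (w + 3)*(w^2 + 7*w + 12) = (w + 3)*(w + 4)*(w + 3)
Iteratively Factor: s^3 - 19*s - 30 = (s + 2)*(s^2 - 2*s - 15) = (s + 2)*(s + 3)*(s - 5)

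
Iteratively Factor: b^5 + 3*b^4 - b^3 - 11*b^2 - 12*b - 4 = (b + 1)*(b^4 + 2*b^3 - 3*b^2 - 8*b - 4) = (b + 1)^2*(b^3 + b^2 - 4*b - 4) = (b + 1)^3*(b^2 - 4) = (b - 2)*(b + 1)^3*(b + 2)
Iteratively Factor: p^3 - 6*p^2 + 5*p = (p)*(p^2 - 6*p + 5) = p*(p - 1)*(p - 5)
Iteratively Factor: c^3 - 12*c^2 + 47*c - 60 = (c - 5)*(c^2 - 7*c + 12) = (c - 5)*(c - 3)*(c - 4)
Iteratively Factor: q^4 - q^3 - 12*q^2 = (q)*(q^3 - q^2 - 12*q) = q^2*(q^2 - q - 12) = q^2*(q + 3)*(q - 4)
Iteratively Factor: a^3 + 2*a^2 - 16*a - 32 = (a - 4)*(a^2 + 6*a + 8) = (a - 4)*(a + 4)*(a + 2)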